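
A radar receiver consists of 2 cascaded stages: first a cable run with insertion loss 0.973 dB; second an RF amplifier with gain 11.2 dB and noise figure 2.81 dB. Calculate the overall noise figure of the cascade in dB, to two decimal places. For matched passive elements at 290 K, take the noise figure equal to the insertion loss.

Convert to linear (a loss of L dB is a gain of −L dB): F_i = 10^(NF_i/10), G_i = 10^(G_i,dB/10)
  Stage 1: F_1 = 10^(0.973/10) = 1.251, G_1 = 10^(−0.973/10) = 0.7993
  Stage 2: F_2 = 10^(2.81/10) = 1.910, G_2 = 10^(11.2/10) = 13.18
Friis cascade:
  F = 1.251 + (1.910 − 1)/0.7993 = 2.389
NF = 10 log₁₀(2.389) = 3.78 dB

3.78 dB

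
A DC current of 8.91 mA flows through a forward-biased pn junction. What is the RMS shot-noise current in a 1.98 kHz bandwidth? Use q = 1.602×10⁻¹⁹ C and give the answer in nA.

2.38 nA

I_n = √(2qI·B)
2qI·B = 2 × 1.602×10⁻¹⁹ × 8.91×10⁻³ × 1.98×10³ = 5.65×10⁻¹⁸ A²
I_n = √(5.65×10⁻¹⁸) = 2.38×10⁻⁹ A = 2.38 nA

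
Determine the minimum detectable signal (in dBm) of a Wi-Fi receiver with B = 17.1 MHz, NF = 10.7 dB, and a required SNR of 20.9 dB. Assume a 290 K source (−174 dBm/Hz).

−70.1 dBm

Sensitivity = −174 + 10 log₁₀(B) + NF + SNR_min
= −174 + 72.33 + 10.7 + 20.9
= −70.07 dBm → −70.1 dBm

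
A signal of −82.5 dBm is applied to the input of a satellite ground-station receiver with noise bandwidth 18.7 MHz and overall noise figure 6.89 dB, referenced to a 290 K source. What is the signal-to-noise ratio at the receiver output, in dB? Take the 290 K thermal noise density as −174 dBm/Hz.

11.9 dB

Noise floor: N = −174 + 10 log₁₀(B) + NF
10 log₁₀(1.87×10⁷) = 72.72 dB
N = −174 + 72.72 + 6.89 = −94.39 dBm
SNR = P_sig − N = −82.5 − (−94.39) = 11.89 dB → 11.9 dB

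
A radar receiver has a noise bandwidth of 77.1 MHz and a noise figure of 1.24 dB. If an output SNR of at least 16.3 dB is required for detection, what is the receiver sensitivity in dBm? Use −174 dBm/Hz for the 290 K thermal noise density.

Sensitivity = −174 + 10 log₁₀(B) + NF + SNR_min
= −174 + 78.87 + 1.24 + 16.3
= −77.59 dBm → −77.6 dBm

−77.6 dBm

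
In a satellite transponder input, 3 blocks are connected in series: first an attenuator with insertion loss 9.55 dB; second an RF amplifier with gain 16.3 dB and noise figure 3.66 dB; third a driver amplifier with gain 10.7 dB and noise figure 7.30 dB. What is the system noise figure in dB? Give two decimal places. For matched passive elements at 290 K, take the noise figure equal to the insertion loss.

Convert to linear (a loss of L dB is a gain of −L dB): F_i = 10^(NF_i/10), G_i = 10^(G_i,dB/10)
  Stage 1: F_1 = 10^(9.55/10) = 9.016, G_1 = 10^(−9.55/10) = 0.1109
  Stage 2: F_2 = 10^(3.66/10) = 2.323, G_2 = 10^(16.3/10) = 42.66
  Stage 3: F_3 = 10^(7.30/10) = 5.370, G_3 = 10^(10.7/10) = 11.75
Friis cascade:
  F = 9.016 + (2.323 − 1)/0.1109 + (5.370 − 1)/4.732 = 21.86
NF = 10 log₁₀(21.86) = 13.40 dB

13.40 dB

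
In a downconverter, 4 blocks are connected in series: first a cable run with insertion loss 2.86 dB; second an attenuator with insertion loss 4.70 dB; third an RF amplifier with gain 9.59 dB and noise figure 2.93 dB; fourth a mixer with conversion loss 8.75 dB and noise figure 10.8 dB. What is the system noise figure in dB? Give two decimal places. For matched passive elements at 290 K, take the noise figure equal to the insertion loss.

12.58 dB

Convert to linear (a loss of L dB is a gain of −L dB): F_i = 10^(NF_i/10), G_i = 10^(G_i,dB/10)
  Stage 1: F_1 = 10^(2.86/10) = 1.932, G_1 = 10^(−2.86/10) = 0.5176
  Stage 2: F_2 = 10^(4.70/10) = 2.951, G_2 = 10^(−4.70/10) = 0.3388
  Stage 3: F_3 = 10^(2.93/10) = 1.963, G_3 = 10^(9.59/10) = 9.099
  Stage 4: F_4 = 10^(10.8/10) = 12.02, G_4 = 10^(−8.75/10) = 0.1334
Friis cascade:
  F = 1.932 + (2.951 − 1)/0.5176 + (1.963 − 1)/0.1754 + (12.02 − 1)/1.596 = 18.10
NF = 10 log₁₀(18.10) = 12.58 dB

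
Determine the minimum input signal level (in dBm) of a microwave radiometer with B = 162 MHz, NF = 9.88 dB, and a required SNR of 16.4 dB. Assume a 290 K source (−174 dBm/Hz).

−65.6 dBm

Sensitivity = −174 + 10 log₁₀(B) + NF + SNR_min
= −174 + 82.1 + 9.88 + 16.4
= −65.62 dBm → −65.6 dBm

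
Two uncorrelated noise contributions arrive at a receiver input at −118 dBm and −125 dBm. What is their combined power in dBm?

−117.2 dBm

Convert to linear, add, convert back:
P₁ = 1.58×10⁻¹⁵ W, P₂ = 3.16×10⁻¹⁶ W
P_tot = 1.90×10⁻¹⁵ W → 10 log₁₀(P_tot / 10⁻³) = −117.2 dBm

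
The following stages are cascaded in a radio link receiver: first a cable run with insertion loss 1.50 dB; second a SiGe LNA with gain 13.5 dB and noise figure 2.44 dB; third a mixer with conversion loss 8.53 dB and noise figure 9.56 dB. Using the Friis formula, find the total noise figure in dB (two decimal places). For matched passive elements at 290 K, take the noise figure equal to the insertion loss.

Convert to linear (a loss of L dB is a gain of −L dB): F_i = 10^(NF_i/10), G_i = 10^(G_i,dB/10)
  Stage 1: F_1 = 10^(1.50/10) = 1.413, G_1 = 10^(−1.50/10) = 0.7079
  Stage 2: F_2 = 10^(2.44/10) = 1.754, G_2 = 10^(13.5/10) = 22.39
  Stage 3: F_3 = 10^(9.56/10) = 9.036, G_3 = 10^(−8.53/10) = 0.1403
Friis cascade:
  F = 1.413 + (1.754 − 1)/0.7079 + (9.036 − 1)/15.85 = 2.984
NF = 10 log₁₀(2.984) = 4.75 dB

4.75 dB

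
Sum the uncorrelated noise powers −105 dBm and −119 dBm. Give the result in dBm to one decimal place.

Convert to linear, add, convert back:
P₁ = 3.16×10⁻¹⁴ W, P₂ = 1.26×10⁻¹⁵ W
P_tot = 3.29×10⁻¹⁴ W → 10 log₁₀(P_tot / 10⁻³) = −104.8 dBm

−104.8 dBm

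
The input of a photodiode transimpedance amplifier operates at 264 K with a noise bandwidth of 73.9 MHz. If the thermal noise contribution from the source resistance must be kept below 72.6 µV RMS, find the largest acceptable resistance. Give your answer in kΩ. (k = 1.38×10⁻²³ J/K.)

4.89 kΩ

Johnson–Nyquist: V_n = √(4kTRB) ⇒ R = V_n² / (4kTB)
4kTB = 4 × 1.38×10⁻²³ × 264 × 7.39×10⁷ = 1.08×10⁻¹²
R = (7.26×10⁻⁵)² / 1.08×10⁻¹² = 4.89×10³ Ω = 4.89 kΩ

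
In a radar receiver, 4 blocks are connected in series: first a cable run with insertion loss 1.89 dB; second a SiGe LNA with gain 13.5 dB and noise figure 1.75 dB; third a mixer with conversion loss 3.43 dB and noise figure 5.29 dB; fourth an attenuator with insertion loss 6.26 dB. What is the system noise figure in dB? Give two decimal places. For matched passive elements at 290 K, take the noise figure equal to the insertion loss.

Convert to linear (a loss of L dB is a gain of −L dB): F_i = 10^(NF_i/10), G_i = 10^(G_i,dB/10)
  Stage 1: F_1 = 10^(1.89/10) = 1.545, G_1 = 10^(−1.89/10) = 0.6471
  Stage 2: F_2 = 10^(1.75/10) = 1.496, G_2 = 10^(13.5/10) = 22.39
  Stage 3: F_3 = 10^(5.29/10) = 3.381, G_3 = 10^(−3.43/10) = 0.4539
  Stage 4: F_4 = 10^(6.26/10) = 4.227, G_4 = 10^(−6.26/10) = 0.2366
Friis cascade:
  F = 1.545 + (1.496 − 1)/0.6471 + (3.381 − 1)/14.49 + (4.227 − 1)/6.577 = 2.967
NF = 10 log₁₀(2.967) = 4.72 dB

4.72 dB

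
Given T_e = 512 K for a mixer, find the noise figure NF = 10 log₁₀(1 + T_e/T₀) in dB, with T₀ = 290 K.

4.42 dB

F = 1 + T_e/T₀ = 1 + 512/290 = 2.76552
NF = 10 log₁₀(2.76552) = 4.42 dB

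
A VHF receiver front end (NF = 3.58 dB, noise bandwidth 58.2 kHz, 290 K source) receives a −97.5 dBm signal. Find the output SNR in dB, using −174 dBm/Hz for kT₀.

25.3 dB

Noise floor: N = −174 + 10 log₁₀(B) + NF
10 log₁₀(5.82×10⁴) = 47.65 dB
N = −174 + 47.65 + 3.58 = −122.77 dBm
SNR = P_sig − N = −97.5 − (−122.77) = 25.27 dB → 25.3 dB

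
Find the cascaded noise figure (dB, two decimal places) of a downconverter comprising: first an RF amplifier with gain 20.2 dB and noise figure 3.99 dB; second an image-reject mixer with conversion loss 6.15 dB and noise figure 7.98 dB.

4.08 dB

Convert to linear (a loss of L dB is a gain of −L dB): F_i = 10^(NF_i/10), G_i = 10^(G_i,dB/10)
  Stage 1: F_1 = 10^(3.99/10) = 2.506, G_1 = 10^(20.2/10) = 104.7
  Stage 2: F_2 = 10^(7.98/10) = 6.281, G_2 = 10^(−6.15/10) = 0.2427
Friis cascade:
  F = 2.506 + (6.281 − 1)/104.7 = 2.557
NF = 10 log₁₀(2.557) = 4.08 dB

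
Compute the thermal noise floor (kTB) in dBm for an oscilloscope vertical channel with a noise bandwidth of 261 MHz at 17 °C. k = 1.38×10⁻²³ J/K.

−89.8 dBm

T = 17 °C + 273.15 = 290.15 K
P_n = kTB = 1.38×10⁻²³ × 290.15 × 2.61×10⁸ = 1.05×10⁻¹² W
In dBm: 10 log₁₀(1.05×10⁻¹² / 10⁻³) = −89.8 dBm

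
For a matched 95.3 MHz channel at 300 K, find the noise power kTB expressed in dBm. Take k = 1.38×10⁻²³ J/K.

P_n = kTB = 1.38×10⁻²³ × 300 × 9.53×10⁷ = 3.95×10⁻¹³ W
In dBm: 10 log₁₀(3.95×10⁻¹³ / 10⁻³) = −94.0 dBm

−94.0 dBm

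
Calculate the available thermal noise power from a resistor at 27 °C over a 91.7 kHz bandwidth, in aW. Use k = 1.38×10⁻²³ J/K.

T = 27 °C + 273.15 = 300.15 K
P_n = kTB = 1.38×10⁻²³ × 300.15 × 9.17×10⁴ = 3.80×10⁻¹⁶ W = 380 aW

380 aW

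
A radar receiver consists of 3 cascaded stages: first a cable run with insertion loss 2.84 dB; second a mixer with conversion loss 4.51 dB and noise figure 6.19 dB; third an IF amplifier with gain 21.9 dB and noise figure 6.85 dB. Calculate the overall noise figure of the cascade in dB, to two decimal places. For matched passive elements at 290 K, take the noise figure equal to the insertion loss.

Convert to linear (a loss of L dB is a gain of −L dB): F_i = 10^(NF_i/10), G_i = 10^(G_i,dB/10)
  Stage 1: F_1 = 10^(2.84/10) = 1.923, G_1 = 10^(−2.84/10) = 0.5200
  Stage 2: F_2 = 10^(6.19/10) = 4.159, G_2 = 10^(−4.51/10) = 0.3540
  Stage 3: F_3 = 10^(6.85/10) = 4.842, G_3 = 10^(21.9/10) = 154.9
Friis cascade:
  F = 1.923 + (4.159 − 1)/0.5200 + (4.842 − 1)/0.1841 = 28.87
NF = 10 log₁₀(28.87) = 14.60 dB

14.60 dB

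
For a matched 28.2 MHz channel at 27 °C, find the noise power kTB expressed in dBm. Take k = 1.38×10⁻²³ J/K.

T = 27 °C + 273.15 = 300.15 K
P_n = kTB = 1.38×10⁻²³ × 300.15 × 2.82×10⁷ = 1.17×10⁻¹³ W
In dBm: 10 log₁₀(1.17×10⁻¹³ / 10⁻³) = −99.3 dBm

−99.3 dBm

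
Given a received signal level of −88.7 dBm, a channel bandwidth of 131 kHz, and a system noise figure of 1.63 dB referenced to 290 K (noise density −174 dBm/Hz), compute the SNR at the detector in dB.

32.5 dB

Noise floor: N = −174 + 10 log₁₀(B) + NF
10 log₁₀(1.31×10⁵) = 51.17 dB
N = −174 + 51.17 + 1.63 = −121.20 dBm
SNR = P_sig − N = −88.7 − (−121.20) = 32.50 dB → 32.5 dB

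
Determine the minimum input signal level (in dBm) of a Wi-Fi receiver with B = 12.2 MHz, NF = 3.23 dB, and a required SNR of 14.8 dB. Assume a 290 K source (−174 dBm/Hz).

−85.1 dBm

Sensitivity = −174 + 10 log₁₀(B) + NF + SNR_min
= −174 + 70.86 + 3.23 + 14.8
= −85.11 dBm → −85.1 dBm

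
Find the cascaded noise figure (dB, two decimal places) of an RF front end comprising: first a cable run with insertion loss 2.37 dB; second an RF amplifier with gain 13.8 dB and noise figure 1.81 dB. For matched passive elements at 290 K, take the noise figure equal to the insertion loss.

4.18 dB

Convert to linear (a loss of L dB is a gain of −L dB): F_i = 10^(NF_i/10), G_i = 10^(G_i,dB/10)
  Stage 1: F_1 = 10^(2.37/10) = 1.726, G_1 = 10^(−2.37/10) = 0.5794
  Stage 2: F_2 = 10^(1.81/10) = 1.517, G_2 = 10^(13.8/10) = 23.99
Friis cascade:
  F = 1.726 + (1.517 − 1)/0.5794 = 2.618
NF = 10 log₁₀(2.618) = 4.18 dB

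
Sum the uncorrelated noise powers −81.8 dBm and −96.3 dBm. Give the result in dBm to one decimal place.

−81.6 dBm

Convert to linear, add, convert back:
P₁ = 6.61×10⁻¹² W, P₂ = 2.34×10⁻¹³ W
P_tot = 6.84×10⁻¹² W → 10 log₁₀(P_tot / 10⁻³) = −81.6 dBm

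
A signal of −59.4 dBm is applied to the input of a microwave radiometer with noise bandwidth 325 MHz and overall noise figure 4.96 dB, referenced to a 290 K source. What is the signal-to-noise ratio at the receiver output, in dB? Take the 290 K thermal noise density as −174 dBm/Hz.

Noise floor: N = −174 + 10 log₁₀(B) + NF
10 log₁₀(3.25×10⁸) = 85.12 dB
N = −174 + 85.12 + 4.96 = −83.92 dBm
SNR = P_sig − N = −59.4 − (−83.92) = 24.52 dB → 24.5 dB

24.5 dB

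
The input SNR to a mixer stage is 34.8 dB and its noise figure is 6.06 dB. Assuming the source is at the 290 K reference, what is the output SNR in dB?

28.74 dB

By definition F = SNR_in/SNR_out, so in dB: SNR_out = SNR_in − NF
SNR_out = 34.8 − 6.06 = 28.74 dB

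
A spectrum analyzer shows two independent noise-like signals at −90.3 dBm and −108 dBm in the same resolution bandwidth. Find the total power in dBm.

−90.2 dBm

Convert to linear, add, convert back:
P₁ = 9.33×10⁻¹³ W, P₂ = 1.58×10⁻¹⁴ W
P_tot = 9.49×10⁻¹³ W → 10 log₁₀(P_tot / 10⁻³) = −90.2 dBm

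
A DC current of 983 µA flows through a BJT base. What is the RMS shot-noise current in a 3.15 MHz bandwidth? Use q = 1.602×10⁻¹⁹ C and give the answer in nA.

I_n = √(2qI·B)
2qI·B = 2 × 1.602×10⁻¹⁹ × 9.83×10⁻⁴ × 3.15×10⁶ = 9.92×10⁻¹⁶ A²
I_n = √(9.92×10⁻¹⁶) = 3.15×10⁻⁸ A = 31.5 nA

31.5 nA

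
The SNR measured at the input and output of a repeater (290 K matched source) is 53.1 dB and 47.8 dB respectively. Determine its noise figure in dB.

5.3 dB

NF (dB) = SNR_in(dB) − SNR_out(dB) when the source is at T₀
NF = 53.1 − 47.8 = 5.3 dB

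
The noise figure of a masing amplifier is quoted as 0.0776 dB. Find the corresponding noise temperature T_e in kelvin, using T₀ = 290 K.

F = 10^(0.0776/10) = 1.01803
T_e = (F − 1)·T₀ = (1.01803 − 1) × 290 = 5.23 K

5.23 K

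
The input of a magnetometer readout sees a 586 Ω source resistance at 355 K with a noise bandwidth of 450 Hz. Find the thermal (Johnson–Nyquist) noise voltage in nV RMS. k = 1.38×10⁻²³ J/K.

V_n = √(4kTRB)
4kTRB = 4 × 1.38×10⁻²³ × 355 × 5.86×10² × 4.50×10² = 5.17×10⁻¹⁵ V²
V_n = √(5.17×10⁻¹⁵) = 7.19×10⁻⁸ V = 71.9 nV

71.9 nV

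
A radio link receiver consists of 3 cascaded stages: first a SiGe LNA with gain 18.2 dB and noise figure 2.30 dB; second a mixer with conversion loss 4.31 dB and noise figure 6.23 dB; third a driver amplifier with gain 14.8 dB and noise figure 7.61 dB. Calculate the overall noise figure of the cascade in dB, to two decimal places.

2.88 dB

Convert to linear (a loss of L dB is a gain of −L dB): F_i = 10^(NF_i/10), G_i = 10^(G_i,dB/10)
  Stage 1: F_1 = 10^(2.30/10) = 1.698, G_1 = 10^(18.2/10) = 66.07
  Stage 2: F_2 = 10^(6.23/10) = 4.198, G_2 = 10^(−4.31/10) = 0.3707
  Stage 3: F_3 = 10^(7.61/10) = 5.768, G_3 = 10^(14.8/10) = 30.20
Friis cascade:
  F = 1.698 + (4.198 − 1)/66.07 + (5.768 − 1)/24.49 = 1.941
NF = 10 log₁₀(1.941) = 2.88 dB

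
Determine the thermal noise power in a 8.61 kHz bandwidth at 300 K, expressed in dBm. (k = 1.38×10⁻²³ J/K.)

P_n = kTB = 1.38×10⁻²³ × 300 × 8.61×10³ = 3.56×10⁻¹⁷ W
In dBm: 10 log₁₀(3.56×10⁻¹⁷ / 10⁻³) = −134.5 dBm

−134.5 dBm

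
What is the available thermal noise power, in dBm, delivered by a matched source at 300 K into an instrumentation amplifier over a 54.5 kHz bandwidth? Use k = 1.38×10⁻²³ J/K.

P_n = kTB = 1.38×10⁻²³ × 300 × 5.45×10⁴ = 2.26×10⁻¹⁶ W
In dBm: 10 log₁₀(2.26×10⁻¹⁶ / 10⁻³) = −126.5 dBm

−126.5 dBm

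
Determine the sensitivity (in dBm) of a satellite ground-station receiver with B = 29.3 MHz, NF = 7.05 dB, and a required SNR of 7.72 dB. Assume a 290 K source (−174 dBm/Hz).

Sensitivity = −174 + 10 log₁₀(B) + NF + SNR_min
= −174 + 74.67 + 7.05 + 7.72
= −84.56 dBm → −84.6 dBm

−84.6 dBm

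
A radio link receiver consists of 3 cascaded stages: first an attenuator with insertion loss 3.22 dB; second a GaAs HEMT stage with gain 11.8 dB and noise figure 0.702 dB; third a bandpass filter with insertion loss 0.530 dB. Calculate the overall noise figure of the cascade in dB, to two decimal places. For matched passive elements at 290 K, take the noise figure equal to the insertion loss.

3.95 dB

Convert to linear (a loss of L dB is a gain of −L dB): F_i = 10^(NF_i/10), G_i = 10^(G_i,dB/10)
  Stage 1: F_1 = 10^(3.22/10) = 2.099, G_1 = 10^(−3.22/10) = 0.4764
  Stage 2: F_2 = 10^(0.702/10) = 1.175, G_2 = 10^(11.8/10) = 15.14
  Stage 3: F_3 = 10^(0.530/10) = 1.130, G_3 = 10^(−0.530/10) = 0.8851
Friis cascade:
  F = 2.099 + (1.175 − 1)/0.4764 + (1.130 − 1)/7.211 = 2.485
NF = 10 log₁₀(2.485) = 3.95 dB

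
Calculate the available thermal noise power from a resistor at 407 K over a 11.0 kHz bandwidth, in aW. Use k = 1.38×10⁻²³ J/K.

61.8 aW

P_n = kTB = 1.38×10⁻²³ × 407 × 1.10×10⁴ = 6.18×10⁻¹⁷ W = 61.8 aW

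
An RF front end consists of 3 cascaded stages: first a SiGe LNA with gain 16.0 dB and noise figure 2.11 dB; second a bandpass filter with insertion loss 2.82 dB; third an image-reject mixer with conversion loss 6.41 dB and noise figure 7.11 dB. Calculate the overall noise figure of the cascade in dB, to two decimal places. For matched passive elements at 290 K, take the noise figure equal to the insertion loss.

2.67 dB

Convert to linear (a loss of L dB is a gain of −L dB): F_i = 10^(NF_i/10), G_i = 10^(G_i,dB/10)
  Stage 1: F_1 = 10^(2.11/10) = 1.626, G_1 = 10^(16.0/10) = 39.81
  Stage 2: F_2 = 10^(2.82/10) = 1.914, G_2 = 10^(−2.82/10) = 0.5224
  Stage 3: F_3 = 10^(7.11/10) = 5.140, G_3 = 10^(−6.41/10) = 0.2286
Friis cascade:
  F = 1.626 + (1.914 − 1)/39.81 + (5.140 − 1)/20.80 = 1.848
NF = 10 log₁₀(1.848) = 2.67 dB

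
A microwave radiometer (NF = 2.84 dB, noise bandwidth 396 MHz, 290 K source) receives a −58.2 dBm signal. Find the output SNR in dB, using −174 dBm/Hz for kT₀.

27.0 dB

Noise floor: N = −174 + 10 log₁₀(B) + NF
10 log₁₀(3.96×10⁸) = 85.98 dB
N = −174 + 85.98 + 2.84 = −85.18 dBm
SNR = P_sig − N = −58.2 − (−85.18) = 26.98 dB → 27.0 dB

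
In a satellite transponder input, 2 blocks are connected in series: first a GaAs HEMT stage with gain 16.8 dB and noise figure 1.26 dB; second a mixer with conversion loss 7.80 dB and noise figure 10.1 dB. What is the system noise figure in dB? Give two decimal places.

1.85 dB

Convert to linear (a loss of L dB is a gain of −L dB): F_i = 10^(NF_i/10), G_i = 10^(G_i,dB/10)
  Stage 1: F_1 = 10^(1.26/10) = 1.337, G_1 = 10^(16.8/10) = 47.86
  Stage 2: F_2 = 10^(10.1/10) = 10.23, G_2 = 10^(−7.80/10) = 0.1660
Friis cascade:
  F = 1.337 + (10.23 − 1)/47.86 = 1.529
NF = 10 log₁₀(1.529) = 1.85 dB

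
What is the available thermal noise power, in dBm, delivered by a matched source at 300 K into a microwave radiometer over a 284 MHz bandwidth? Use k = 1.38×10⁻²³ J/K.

−89.3 dBm

P_n = kTB = 1.38×10⁻²³ × 300 × 2.84×10⁸ = 1.18×10⁻¹² W
In dBm: 10 log₁₀(1.18×10⁻¹² / 10⁻³) = −89.3 dBm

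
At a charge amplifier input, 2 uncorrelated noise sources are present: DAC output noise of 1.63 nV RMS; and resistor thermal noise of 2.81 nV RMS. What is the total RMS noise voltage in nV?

3.25 nV

Uncorrelated sources add in power (mean-square): V_tot = √(ΣV_i²)
V_tot = √[(1.63×10⁻⁹)² + (2.81×10⁻⁹)²] = 3.25×10⁻⁹ V = 3.25 nV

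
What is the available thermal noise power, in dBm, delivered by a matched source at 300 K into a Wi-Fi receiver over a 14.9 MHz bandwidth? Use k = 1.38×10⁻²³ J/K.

P_n = kTB = 1.38×10⁻²³ × 300 × 1.49×10⁷ = 6.17×10⁻¹⁴ W
In dBm: 10 log₁₀(6.17×10⁻¹⁴ / 10⁻³) = −102.1 dBm

−102.1 dBm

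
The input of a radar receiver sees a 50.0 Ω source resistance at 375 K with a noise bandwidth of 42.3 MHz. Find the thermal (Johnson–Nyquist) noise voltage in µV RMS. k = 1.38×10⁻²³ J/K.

6.62 µV

V_n = √(4kTRB)
4kTRB = 4 × 1.38×10⁻²³ × 375 × 5.00×10¹ × 4.23×10⁷ = 4.38×10⁻¹¹ V²
V_n = √(4.38×10⁻¹¹) = 6.62×10⁻⁶ V = 6.62 µV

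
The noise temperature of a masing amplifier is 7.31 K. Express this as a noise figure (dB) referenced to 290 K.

F = 1 + T_e/T₀ = 1 + 7.31/290 = 1.02521
NF = 10 log₁₀(1.02521) = 0.108 dB

0.108 dB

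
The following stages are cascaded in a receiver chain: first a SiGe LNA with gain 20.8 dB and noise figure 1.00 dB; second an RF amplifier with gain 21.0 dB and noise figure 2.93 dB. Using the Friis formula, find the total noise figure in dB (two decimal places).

1.03 dB

Convert to linear (a loss of L dB is a gain of −L dB): F_i = 10^(NF_i/10), G_i = 10^(G_i,dB/10)
  Stage 1: F_1 = 10^(1.00/10) = 1.259, G_1 = 10^(20.8/10) = 120.2
  Stage 2: F_2 = 10^(2.93/10) = 1.963, G_2 = 10^(21.0/10) = 125.9
Friis cascade:
  F = 1.259 + (1.963 − 1)/120.2 = 1.267
NF = 10 log₁₀(1.267) = 1.03 dB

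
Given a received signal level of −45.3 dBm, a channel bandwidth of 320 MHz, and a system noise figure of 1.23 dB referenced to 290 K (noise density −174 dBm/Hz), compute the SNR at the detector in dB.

42.4 dB

Noise floor: N = −174 + 10 log₁₀(B) + NF
10 log₁₀(3.20×10⁸) = 85.05 dB
N = −174 + 85.05 + 1.23 = −87.72 dBm
SNR = P_sig − N = −45.3 − (−87.72) = 42.42 dB → 42.4 dB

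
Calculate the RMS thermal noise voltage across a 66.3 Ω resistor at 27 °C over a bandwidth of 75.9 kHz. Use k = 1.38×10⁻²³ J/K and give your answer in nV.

T = 27 °C + 273.15 = 300.15 K
V_n = √(4kTRB)
4kTRB = 4 × 1.38×10⁻²³ × 300.15 × 6.63×10¹ × 7.59×10⁴ = 8.34×10⁻¹⁴ V²
V_n = √(8.34×10⁻¹⁴) = 2.89×10⁻⁷ V = 289 nV

289 nV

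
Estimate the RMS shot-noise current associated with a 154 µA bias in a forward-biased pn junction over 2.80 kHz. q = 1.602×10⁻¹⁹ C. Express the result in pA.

372 pA

I_n = √(2qI·B)
2qI·B = 2 × 1.602×10⁻¹⁹ × 1.54×10⁻⁴ × 2.80×10³ = 1.38×10⁻¹⁹ A²
I_n = √(1.38×10⁻¹⁹) = 3.72×10⁻¹⁰ A = 372 pA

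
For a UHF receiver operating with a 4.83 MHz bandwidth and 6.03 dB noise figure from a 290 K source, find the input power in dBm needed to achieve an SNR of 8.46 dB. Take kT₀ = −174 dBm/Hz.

Sensitivity = −174 + 10 log₁₀(B) + NF + SNR_min
= −174 + 66.84 + 6.03 + 8.46
= −92.67 dBm → −92.7 dBm

−92.7 dBm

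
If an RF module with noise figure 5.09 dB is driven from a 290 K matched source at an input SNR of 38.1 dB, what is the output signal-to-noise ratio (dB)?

By definition F = SNR_in/SNR_out, so in dB: SNR_out = SNR_in − NF
SNR_out = 38.1 − 5.09 = 33.01 dB

33.01 dB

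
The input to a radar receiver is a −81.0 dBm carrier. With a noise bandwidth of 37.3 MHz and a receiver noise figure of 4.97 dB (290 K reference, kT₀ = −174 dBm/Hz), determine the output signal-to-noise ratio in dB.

12.3 dB

Noise floor: N = −174 + 10 log₁₀(B) + NF
10 log₁₀(3.73×10⁷) = 75.72 dB
N = −174 + 75.72 + 4.97 = −93.31 dBm
SNR = P_sig − N = −81.0 − (−93.31) = 12.31 dB → 12.3 dB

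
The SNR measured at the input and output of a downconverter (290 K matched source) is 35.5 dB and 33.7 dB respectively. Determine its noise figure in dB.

NF (dB) = SNR_in(dB) − SNR_out(dB) when the source is at T₀
NF = 35.5 − 33.7 = 1.8 dB

1.8 dB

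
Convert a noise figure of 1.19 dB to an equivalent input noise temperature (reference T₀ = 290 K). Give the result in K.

91.4 K

F = 10^(1.19/10) = 1.31522
T_e = (F − 1)·T₀ = (1.31522 − 1) × 290 = 91.4 K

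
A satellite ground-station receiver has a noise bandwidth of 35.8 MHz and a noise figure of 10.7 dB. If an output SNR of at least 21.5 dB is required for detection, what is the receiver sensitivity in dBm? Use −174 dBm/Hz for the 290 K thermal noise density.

−66.3 dBm

Sensitivity = −174 + 10 log₁₀(B) + NF + SNR_min
= −174 + 75.54 + 10.7 + 21.5
= −66.26 dBm → −66.3 dBm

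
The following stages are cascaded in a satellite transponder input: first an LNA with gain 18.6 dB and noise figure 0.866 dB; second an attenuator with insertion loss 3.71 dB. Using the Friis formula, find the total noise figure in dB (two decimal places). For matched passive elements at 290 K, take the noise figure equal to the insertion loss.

Convert to linear (a loss of L dB is a gain of −L dB): F_i = 10^(NF_i/10), G_i = 10^(G_i,dB/10)
  Stage 1: F_1 = 10^(0.866/10) = 1.221, G_1 = 10^(18.6/10) = 72.44
  Stage 2: F_2 = 10^(3.71/10) = 2.350, G_2 = 10^(−3.71/10) = 0.4256
Friis cascade:
  F = 1.221 + (2.350 − 1)/72.44 = 1.239
NF = 10 log₁₀(1.239) = 0.93 dB

0.93 dB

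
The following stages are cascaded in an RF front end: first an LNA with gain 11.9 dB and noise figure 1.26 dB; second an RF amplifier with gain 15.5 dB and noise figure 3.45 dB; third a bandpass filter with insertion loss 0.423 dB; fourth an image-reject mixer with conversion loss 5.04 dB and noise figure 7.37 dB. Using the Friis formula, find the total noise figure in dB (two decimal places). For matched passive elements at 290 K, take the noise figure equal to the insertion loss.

1.54 dB

Convert to linear (a loss of L dB is a gain of −L dB): F_i = 10^(NF_i/10), G_i = 10^(G_i,dB/10)
  Stage 1: F_1 = 10^(1.26/10) = 1.337, G_1 = 10^(11.9/10) = 15.49
  Stage 2: F_2 = 10^(3.45/10) = 2.213, G_2 = 10^(15.5/10) = 35.48
  Stage 3: F_3 = 10^(0.423/10) = 1.102, G_3 = 10^(−0.423/10) = 0.9072
  Stage 4: F_4 = 10^(7.37/10) = 5.458, G_4 = 10^(−5.04/10) = 0.3133
Friis cascade:
  F = 1.337 + (2.213 − 1)/15.49 + (1.102 − 1)/549.5 + (5.458 − 1)/498.5 = 1.424
NF = 10 log₁₀(1.424) = 1.54 dB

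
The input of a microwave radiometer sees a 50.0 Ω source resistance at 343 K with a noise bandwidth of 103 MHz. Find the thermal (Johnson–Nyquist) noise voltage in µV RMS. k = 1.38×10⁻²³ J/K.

9.87 µV

V_n = √(4kTRB)
4kTRB = 4 × 1.38×10⁻²³ × 343 × 5.00×10¹ × 1.03×10⁸ = 9.75×10⁻¹¹ V²
V_n = √(9.75×10⁻¹¹) = 9.87×10⁻⁶ V = 9.87 µV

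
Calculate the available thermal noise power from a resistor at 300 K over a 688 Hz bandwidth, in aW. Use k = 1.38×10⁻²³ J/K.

2.85 aW

P_n = kTB = 1.38×10⁻²³ × 300 × 6.88×10² = 2.85×10⁻¹⁸ W = 2.85 aW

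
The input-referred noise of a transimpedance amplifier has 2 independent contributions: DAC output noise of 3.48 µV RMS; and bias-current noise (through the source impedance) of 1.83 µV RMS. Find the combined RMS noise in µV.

Uncorrelated sources add in power (mean-square): V_tot = √(ΣV_i²)
V_tot = √[(3.48×10⁻⁶)² + (1.83×10⁻⁶)²] = 3.93×10⁻⁶ V = 3.93 µV

3.93 µV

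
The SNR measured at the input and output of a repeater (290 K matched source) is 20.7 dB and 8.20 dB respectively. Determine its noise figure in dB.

NF (dB) = SNR_in(dB) − SNR_out(dB) when the source is at T₀
NF = 20.7 − 8.20 = 12.50 dB

12.50 dB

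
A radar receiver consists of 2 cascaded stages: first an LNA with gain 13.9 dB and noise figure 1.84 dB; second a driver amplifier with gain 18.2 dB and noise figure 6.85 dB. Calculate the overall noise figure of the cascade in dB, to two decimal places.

2.26 dB

Convert to linear (a loss of L dB is a gain of −L dB): F_i = 10^(NF_i/10), G_i = 10^(G_i,dB/10)
  Stage 1: F_1 = 10^(1.84/10) = 1.528, G_1 = 10^(13.9/10) = 24.55
  Stage 2: F_2 = 10^(6.85/10) = 4.842, G_2 = 10^(18.2/10) = 66.07
Friis cascade:
  F = 1.528 + (4.842 − 1)/24.55 = 1.684
NF = 10 log₁₀(1.684) = 2.26 dB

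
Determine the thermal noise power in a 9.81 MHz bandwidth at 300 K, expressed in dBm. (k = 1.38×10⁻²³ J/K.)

P_n = kTB = 1.38×10⁻²³ × 300 × 9.81×10⁶ = 4.06×10⁻¹⁴ W
In dBm: 10 log₁₀(4.06×10⁻¹⁴ / 10⁻³) = −103.9 dBm

−103.9 dBm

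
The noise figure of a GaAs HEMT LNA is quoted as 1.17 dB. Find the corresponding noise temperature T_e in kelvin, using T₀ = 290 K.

89.7 K

F = 10^(1.17/10) = 1.30918
T_e = (F − 1)·T₀ = (1.30918 − 1) × 290 = 89.7 K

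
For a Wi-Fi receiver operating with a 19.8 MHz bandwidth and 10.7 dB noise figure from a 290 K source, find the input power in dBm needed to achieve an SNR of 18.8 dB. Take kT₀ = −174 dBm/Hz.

−71.5 dBm

Sensitivity = −174 + 10 log₁₀(B) + NF + SNR_min
= −174 + 72.97 + 10.7 + 18.8
= −71.53 dBm → −71.5 dBm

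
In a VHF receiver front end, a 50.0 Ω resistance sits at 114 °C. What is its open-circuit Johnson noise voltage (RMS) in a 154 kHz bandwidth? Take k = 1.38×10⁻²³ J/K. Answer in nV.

T = 114 °C + 273.15 = 387.15 K
V_n = √(4kTRB)
4kTRB = 4 × 1.38×10⁻²³ × 387.15 × 5.00×10¹ × 1.54×10⁵ = 1.65×10⁻¹³ V²
V_n = √(1.65×10⁻¹³) = 4.06×10⁻⁷ V = 406 nV

406 nV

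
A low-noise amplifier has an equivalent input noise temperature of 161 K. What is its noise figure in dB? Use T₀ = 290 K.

F = 1 + T_e/T₀ = 1 + 161/290 = 1.55517
NF = 10 log₁₀(1.55517) = 1.92 dB

1.92 dB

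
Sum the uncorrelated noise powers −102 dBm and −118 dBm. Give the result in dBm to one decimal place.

−101.9 dBm

Convert to linear, add, convert back:
P₁ = 6.31×10⁻¹⁴ W, P₂ = 1.58×10⁻¹⁵ W
P_tot = 6.47×10⁻¹⁴ W → 10 log₁₀(P_tot / 10⁻³) = −101.9 dBm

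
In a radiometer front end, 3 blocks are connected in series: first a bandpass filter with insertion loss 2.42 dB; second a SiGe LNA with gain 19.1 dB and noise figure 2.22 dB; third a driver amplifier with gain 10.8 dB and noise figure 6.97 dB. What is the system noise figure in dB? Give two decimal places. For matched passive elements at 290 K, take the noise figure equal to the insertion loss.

Convert to linear (a loss of L dB is a gain of −L dB): F_i = 10^(NF_i/10), G_i = 10^(G_i,dB/10)
  Stage 1: F_1 = 10^(2.42/10) = 1.746, G_1 = 10^(−2.42/10) = 0.5728
  Stage 2: F_2 = 10^(2.22/10) = 1.667, G_2 = 10^(19.1/10) = 81.28
  Stage 3: F_3 = 10^(6.97/10) = 4.977, G_3 = 10^(10.8/10) = 12.02
Friis cascade:
  F = 1.746 + (1.667 − 1)/0.5728 + (4.977 − 1)/46.56 = 2.996
NF = 10 log₁₀(2.996) = 4.77 dB

4.77 dB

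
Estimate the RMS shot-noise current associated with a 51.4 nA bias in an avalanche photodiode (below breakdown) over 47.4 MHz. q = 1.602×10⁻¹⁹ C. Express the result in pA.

I_n = √(2qI·B)
2qI·B = 2 × 1.602×10⁻¹⁹ × 5.14×10⁻⁸ × 4.74×10⁷ = 7.81×10⁻¹⁹ A²
I_n = √(7.81×10⁻¹⁹) = 8.84×10⁻¹⁰ A = 884 pA

884 pA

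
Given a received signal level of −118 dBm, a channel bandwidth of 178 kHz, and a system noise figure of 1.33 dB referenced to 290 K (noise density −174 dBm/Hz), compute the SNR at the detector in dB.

2.2 dB

Noise floor: N = −174 + 10 log₁₀(B) + NF
10 log₁₀(1.78×10⁵) = 52.5 dB
N = −174 + 52.5 + 1.33 = −120.17 dBm
SNR = P_sig − N = −118 − (−120.17) = 2.17 dB → 2.2 dB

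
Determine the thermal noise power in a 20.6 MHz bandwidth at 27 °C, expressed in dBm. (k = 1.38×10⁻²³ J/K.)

−100.7 dBm

T = 27 °C + 273.15 = 300.15 K
P_n = kTB = 1.38×10⁻²³ × 300.15 × 2.06×10⁷ = 8.53×10⁻¹⁴ W
In dBm: 10 log₁₀(8.53×10⁻¹⁴ / 10⁻³) = −100.7 dBm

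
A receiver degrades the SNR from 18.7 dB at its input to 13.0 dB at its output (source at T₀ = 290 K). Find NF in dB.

5.7 dB

NF (dB) = SNR_in(dB) − SNR_out(dB) when the source is at T₀
NF = 18.7 − 13.0 = 5.7 dB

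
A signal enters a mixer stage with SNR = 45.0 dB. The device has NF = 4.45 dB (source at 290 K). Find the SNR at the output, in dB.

By definition F = SNR_in/SNR_out, so in dB: SNR_out = SNR_in − NF
SNR_out = 45.0 − 4.45 = 40.55 dB

40.55 dB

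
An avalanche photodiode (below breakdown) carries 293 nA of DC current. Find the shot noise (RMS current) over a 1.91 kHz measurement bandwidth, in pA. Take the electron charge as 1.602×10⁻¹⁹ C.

13.4 pA

I_n = √(2qI·B)
2qI·B = 2 × 1.602×10⁻¹⁹ × 2.93×10⁻⁷ × 1.91×10³ = 1.79×10⁻²² A²
I_n = √(1.79×10⁻²²) = 1.34×10⁻¹¹ A = 13.4 pA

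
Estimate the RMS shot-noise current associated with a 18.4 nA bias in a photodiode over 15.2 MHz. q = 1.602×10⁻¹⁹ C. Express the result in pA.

I_n = √(2qI·B)
2qI·B = 2 × 1.602×10⁻¹⁹ × 1.84×10⁻⁸ × 1.52×10⁷ = 8.96×10⁻²⁰ A²
I_n = √(8.96×10⁻²⁰) = 2.99×10⁻¹⁰ A = 299 pA

299 pA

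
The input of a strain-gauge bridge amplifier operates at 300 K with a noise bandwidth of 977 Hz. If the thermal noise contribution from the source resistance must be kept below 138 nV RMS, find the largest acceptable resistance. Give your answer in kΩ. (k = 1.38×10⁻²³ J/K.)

1.18 kΩ

Johnson–Nyquist: V_n = √(4kTRB) ⇒ R = V_n² / (4kTB)
4kTB = 4 × 1.38×10⁻²³ × 300 × 9.77×10² = 1.62×10⁻¹⁷
R = (1.38×10⁻⁷)² / 1.62×10⁻¹⁷ = 1.18×10³ Ω = 1.18 kΩ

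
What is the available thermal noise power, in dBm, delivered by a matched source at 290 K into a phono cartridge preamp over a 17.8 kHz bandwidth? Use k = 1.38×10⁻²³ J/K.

−131.5 dBm

P_n = kTB = 1.38×10⁻²³ × 290 × 1.78×10⁴ = 7.12×10⁻¹⁷ W
In dBm: 10 log₁₀(7.12×10⁻¹⁷ / 10⁻³) = −131.5 dBm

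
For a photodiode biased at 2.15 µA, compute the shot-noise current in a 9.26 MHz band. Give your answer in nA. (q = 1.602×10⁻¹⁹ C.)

2.53 nA

I_n = √(2qI·B)
2qI·B = 2 × 1.602×10⁻¹⁹ × 2.15×10⁻⁶ × 9.26×10⁶ = 6.38×10⁻¹⁸ A²
I_n = √(6.38×10⁻¹⁸) = 2.53×10⁻⁹ A = 2.53 nA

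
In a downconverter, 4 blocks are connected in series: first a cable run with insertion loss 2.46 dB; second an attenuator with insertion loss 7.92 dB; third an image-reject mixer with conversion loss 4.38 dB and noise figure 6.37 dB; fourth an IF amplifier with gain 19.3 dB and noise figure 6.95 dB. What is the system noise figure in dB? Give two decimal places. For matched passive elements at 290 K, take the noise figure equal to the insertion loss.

Convert to linear (a loss of L dB is a gain of −L dB): F_i = 10^(NF_i/10), G_i = 10^(G_i,dB/10)
  Stage 1: F_1 = 10^(2.46/10) = 1.762, G_1 = 10^(−2.46/10) = 0.5675
  Stage 2: F_2 = 10^(7.92/10) = 6.194, G_2 = 10^(−7.92/10) = 0.1614
  Stage 3: F_3 = 10^(6.37/10) = 4.335, G_3 = 10^(−4.38/10) = 0.3648
  Stage 4: F_4 = 10^(6.95/10) = 4.955, G_4 = 10^(19.3/10) = 85.11
Friis cascade:
  F = 1.762 + (6.194 − 1)/0.5675 + (4.335 − 1)/0.09162 + (4.955 − 1)/0.03342 = 165.6
NF = 10 log₁₀(165.6) = 22.19 dB

22.19 dB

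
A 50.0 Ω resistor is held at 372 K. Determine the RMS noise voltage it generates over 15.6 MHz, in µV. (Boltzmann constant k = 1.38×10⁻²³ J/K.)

4.00 µV

V_n = √(4kTRB)
4kTRB = 4 × 1.38×10⁻²³ × 372 × 5.00×10¹ × 1.56×10⁷ = 1.60×10⁻¹¹ V²
V_n = √(1.60×10⁻¹¹) = 4.00×10⁻⁶ V = 4.00 µV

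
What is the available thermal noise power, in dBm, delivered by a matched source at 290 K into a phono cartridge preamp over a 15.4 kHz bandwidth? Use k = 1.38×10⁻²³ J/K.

P_n = kTB = 1.38×10⁻²³ × 290 × 1.54×10⁴ = 6.16×10⁻¹⁷ W
In dBm: 10 log₁₀(6.16×10⁻¹⁷ / 10⁻³) = −132.1 dBm

−132.1 dBm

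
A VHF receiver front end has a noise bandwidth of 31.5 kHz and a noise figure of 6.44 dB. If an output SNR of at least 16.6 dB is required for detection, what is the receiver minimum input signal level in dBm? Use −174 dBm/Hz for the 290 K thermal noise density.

Sensitivity = −174 + 10 log₁₀(B) + NF + SNR_min
= −174 + 44.98 + 6.44 + 16.6
= −105.98 dBm → −106.0 dBm

−106.0 dBm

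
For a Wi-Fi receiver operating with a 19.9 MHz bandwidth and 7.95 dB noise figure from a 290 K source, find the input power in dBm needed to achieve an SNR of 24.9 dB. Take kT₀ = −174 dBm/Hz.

−68.2 dBm

Sensitivity = −174 + 10 log₁₀(B) + NF + SNR_min
= −174 + 72.99 + 7.95 + 24.9
= −68.16 dBm → −68.2 dBm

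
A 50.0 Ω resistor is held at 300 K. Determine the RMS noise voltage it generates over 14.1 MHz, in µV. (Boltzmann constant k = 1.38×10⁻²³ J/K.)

V_n = √(4kTRB)
4kTRB = 4 × 1.38×10⁻²³ × 300 × 5.00×10¹ × 1.41×10⁷ = 1.17×10⁻¹¹ V²
V_n = √(1.17×10⁻¹¹) = 3.42×10⁻⁶ V = 3.42 µV

3.42 µV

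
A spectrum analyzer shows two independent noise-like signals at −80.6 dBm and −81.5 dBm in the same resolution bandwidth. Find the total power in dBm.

−78.0 dBm

Convert to linear, add, convert back:
P₁ = 8.71×10⁻¹² W, P₂ = 7.08×10⁻¹² W
P_tot = 1.58×10⁻¹¹ W → 10 log₁₀(P_tot / 10⁻³) = −78.0 dBm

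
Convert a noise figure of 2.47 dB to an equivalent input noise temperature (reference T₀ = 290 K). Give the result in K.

222 K

F = 10^(2.47/10) = 1.76604
T_e = (F − 1)·T₀ = (1.76604 − 1) × 290 = 222 K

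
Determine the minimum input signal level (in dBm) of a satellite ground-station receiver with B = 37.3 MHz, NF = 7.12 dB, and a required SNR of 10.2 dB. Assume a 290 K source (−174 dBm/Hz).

Sensitivity = −174 + 10 log₁₀(B) + NF + SNR_min
= −174 + 75.72 + 7.12 + 10.2
= −80.96 dBm → −81.0 dBm

−81.0 dBm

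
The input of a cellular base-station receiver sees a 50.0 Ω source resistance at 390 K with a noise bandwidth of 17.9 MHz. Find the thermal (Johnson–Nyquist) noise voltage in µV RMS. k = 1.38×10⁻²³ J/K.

4.39 µV

V_n = √(4kTRB)
4kTRB = 4 × 1.38×10⁻²³ × 390 × 5.00×10¹ × 1.79×10⁷ = 1.93×10⁻¹¹ V²
V_n = √(1.93×10⁻¹¹) = 4.39×10⁻⁶ V = 4.39 µV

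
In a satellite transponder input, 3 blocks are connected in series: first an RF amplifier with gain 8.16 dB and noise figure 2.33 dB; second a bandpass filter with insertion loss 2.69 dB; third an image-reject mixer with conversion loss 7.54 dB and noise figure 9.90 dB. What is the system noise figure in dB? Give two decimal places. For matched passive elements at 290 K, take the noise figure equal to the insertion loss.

6.37 dB

Convert to linear (a loss of L dB is a gain of −L dB): F_i = 10^(NF_i/10), G_i = 10^(G_i,dB/10)
  Stage 1: F_1 = 10^(2.33/10) = 1.710, G_1 = 10^(8.16/10) = 6.546
  Stage 2: F_2 = 10^(2.69/10) = 1.858, G_2 = 10^(−2.69/10) = 0.5383
  Stage 3: F_3 = 10^(9.90/10) = 9.772, G_3 = 10^(−7.54/10) = 0.1762
Friis cascade:
  F = 1.710 + (1.858 − 1)/6.546 + (9.772 − 1)/3.524 = 4.331
NF = 10 log₁₀(4.331) = 6.37 dB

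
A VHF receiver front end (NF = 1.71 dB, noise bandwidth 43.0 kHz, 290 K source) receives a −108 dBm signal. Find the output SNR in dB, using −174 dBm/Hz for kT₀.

Noise floor: N = −174 + 10 log₁₀(B) + NF
10 log₁₀(4.30×10⁴) = 46.33 dB
N = −174 + 46.33 + 1.71 = −125.96 dBm
SNR = P_sig − N = −108 − (−125.96) = 17.96 dB → 18.0 dB

18.0 dB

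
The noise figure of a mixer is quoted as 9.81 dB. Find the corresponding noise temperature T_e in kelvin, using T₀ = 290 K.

2486 K

F = 10^(9.81/10) = 9.57194
T_e = (F − 1)·T₀ = (9.57194 − 1) × 290 = 2486 K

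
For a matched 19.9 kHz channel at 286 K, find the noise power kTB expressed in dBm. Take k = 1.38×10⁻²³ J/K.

−131.0 dBm

P_n = kTB = 1.38×10⁻²³ × 286 × 1.99×10⁴ = 7.85×10⁻¹⁷ W
In dBm: 10 log₁₀(7.85×10⁻¹⁷ / 10⁻³) = −131.0 dBm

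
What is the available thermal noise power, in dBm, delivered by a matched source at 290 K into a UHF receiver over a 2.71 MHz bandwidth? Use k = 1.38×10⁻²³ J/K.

−109.6 dBm

P_n = kTB = 1.38×10⁻²³ × 290 × 2.71×10⁶ = 1.08×10⁻¹⁴ W
In dBm: 10 log₁₀(1.08×10⁻¹⁴ / 10⁻³) = −109.6 dBm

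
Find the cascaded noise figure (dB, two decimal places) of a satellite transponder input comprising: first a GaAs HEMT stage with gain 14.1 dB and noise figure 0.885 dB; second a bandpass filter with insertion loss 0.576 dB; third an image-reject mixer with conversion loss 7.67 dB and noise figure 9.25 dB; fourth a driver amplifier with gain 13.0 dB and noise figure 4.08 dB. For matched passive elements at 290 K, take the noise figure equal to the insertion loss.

2.94 dB

Convert to linear (a loss of L dB is a gain of −L dB): F_i = 10^(NF_i/10), G_i = 10^(G_i,dB/10)
  Stage 1: F_1 = 10^(0.885/10) = 1.226, G_1 = 10^(14.1/10) = 25.70
  Stage 2: F_2 = 10^(0.576/10) = 1.142, G_2 = 10^(−0.576/10) = 0.8758
  Stage 3: F_3 = 10^(9.25/10) = 8.414, G_3 = 10^(−7.67/10) = 0.1710
  Stage 4: F_4 = 10^(4.08/10) = 2.559, G_4 = 10^(13.0/10) = 19.95
Friis cascade:
  F = 1.226 + (1.142 − 1)/25.70 + (8.414 − 1)/22.51 + (2.559 − 1)/3.849 = 1.966
NF = 10 log₁₀(1.966) = 2.94 dB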